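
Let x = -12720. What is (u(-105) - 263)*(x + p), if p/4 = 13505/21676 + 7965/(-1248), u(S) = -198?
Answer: 3310749706345/563576 ≈ 5.8745e+6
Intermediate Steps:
p = -12982925/563576 (p = 4*(13505/21676 + 7965/(-1248)) = 4*(13505*(1/21676) + 7965*(-1/1248)) = 4*(13505/21676 - 2655/416) = 4*(-12982925/2254304) = -12982925/563576 ≈ -23.037)
(u(-105) - 263)*(x + p) = (-198 - 263)*(-12720 - 12982925/563576) = -461*(-7181669645/563576) = 3310749706345/563576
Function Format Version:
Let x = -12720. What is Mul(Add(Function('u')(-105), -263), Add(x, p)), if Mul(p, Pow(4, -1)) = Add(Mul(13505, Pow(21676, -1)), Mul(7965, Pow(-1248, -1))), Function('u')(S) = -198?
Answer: Rational(3310749706345, 563576) ≈ 5.8745e+6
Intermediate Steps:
p = Rational(-12982925, 563576) (p = Mul(4, Add(Mul(13505, Pow(21676, -1)), Mul(7965, Pow(-1248, -1)))) = Mul(4, Add(Mul(13505, Rational(1, 21676)), Mul(7965, Rational(-1, 1248)))) = Mul(4, Add(Rational(13505, 21676), Rational(-2655, 416))) = Mul(4, Rational(-12982925, 2254304)) = Rational(-12982925, 563576) ≈ -23.037)
Mul(Add(Function('u')(-105), -263), Add(x, p)) = Mul(Add(-198, -263), Add(-12720, Rational(-12982925, 563576))) = Mul(-461, Rational(-7181669645, 563576)) = Rational(3310749706345, 563576)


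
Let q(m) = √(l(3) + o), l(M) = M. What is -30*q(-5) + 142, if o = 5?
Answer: 142 - 60*√2 ≈ 57.147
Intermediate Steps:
q(m) = 2*√2 (q(m) = √(3 + 5) = √8 = 2*√2)
-30*q(-5) + 142 = -60*√2 + 142 = 142 - 60*√2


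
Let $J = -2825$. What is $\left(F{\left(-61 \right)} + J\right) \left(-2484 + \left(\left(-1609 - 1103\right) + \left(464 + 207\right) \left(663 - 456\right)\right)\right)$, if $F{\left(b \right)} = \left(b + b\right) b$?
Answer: $617297517$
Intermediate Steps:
$F{\left(b \right)} = 2 b^{2}$ ($F{\left(b \right)} = 2 b b = 2 b^{2}$)
$\left(F{\left(-61 \right)} + J\right) \left(-2484 + \left(\left(-1609 - 1103\right) + \left(464 + 207\right) \left(663 - 456\right)\right)\right) = \left(2 \left(-61\right)^{2} - 2825\right) \left(-2484 + \left(\left(-1609 - 1103\right) + \left(464 + 207\right) \left(663 - 456\right)\right)\right) = \left(2 \cdot 3721 - 2825\right) \left(-2484 + \left(-2712 + 671 \cdot 207\right)\right) = \left(7442 - 2825\right) \left(-2484 + \left(-2712 + 138897\right)\right) = 4617 \left(-2484 + 136185\right) = 4617 \cdot 133701 = 617297517$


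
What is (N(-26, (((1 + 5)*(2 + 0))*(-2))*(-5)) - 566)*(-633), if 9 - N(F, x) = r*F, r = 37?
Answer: -256365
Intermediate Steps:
N(F, x) = 9 - 37*F
(N(-26, (((1 + 5)*(2 + 0))*(-2))*(-5)) - 566)*(-633) = ((9 - 37*(-26)) - 566)*(-633) = ((9 + 962) - 566)*(-633) = (971 - 566)*(-633) = 405*(-633) = -256365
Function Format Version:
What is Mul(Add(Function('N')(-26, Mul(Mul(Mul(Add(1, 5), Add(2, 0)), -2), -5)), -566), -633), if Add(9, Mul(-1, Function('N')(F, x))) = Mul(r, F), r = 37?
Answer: -256365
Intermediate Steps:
Function('N')(F, x) = Add(9, Mul(-37, F)) (Function('N')(F, x) = Add(9, Mul(-1, Mul(37, F))) = Add(9, Mul(-37, F)))
Mul(Add(Function('N')(-26, Mul(Mul(Mul(Add(1, 5), Add(2, 0)), -2), -5)), -566), -633) = Mul(Add(Add(9, Mul(-37, -26)), -566), -633) = Mul(Add(Add(9, 962), -566), -633) = Mul(Add(971, -566), -633) = Mul(405, -633) = -256365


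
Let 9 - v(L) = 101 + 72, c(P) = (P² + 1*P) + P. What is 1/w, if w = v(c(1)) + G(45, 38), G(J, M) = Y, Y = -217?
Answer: -1/381 ≈ -0.0026247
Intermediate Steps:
c(P) = P² + 2*P (c(P) = (P² + P) + P = (P + P²) + P = P² + 2*P)
G(J, M) = -217
v(L) = -164 (v(L) = 9 - (101 + 72) = 9 - 1*173 = 9 - 173 = -164)
w = -381 (w = -164 - 217 = -381)
1/w = 1/(-381) = -1/381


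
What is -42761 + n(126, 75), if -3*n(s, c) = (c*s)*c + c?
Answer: -279036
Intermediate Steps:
n(s, c) = -c/3 - s*c²/3 (n(s, c) = -((c*s)*c + c)/3 = -(s*c² + c)/3 = -(c + s*c²)/3 = -c/3 - s*c²/3)
-42761 + n(126, 75) = -42761 - ⅓*75*(1 + 75*126) = -42761 - ⅓*75*(1 + 9450) = -42761 - ⅓*75*9451 = -42761 - 236275 = -279036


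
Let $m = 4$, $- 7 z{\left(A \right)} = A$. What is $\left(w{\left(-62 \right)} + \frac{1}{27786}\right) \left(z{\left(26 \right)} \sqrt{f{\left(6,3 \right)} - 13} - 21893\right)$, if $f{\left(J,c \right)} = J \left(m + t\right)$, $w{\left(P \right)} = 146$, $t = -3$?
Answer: $- \frac{88814581001}{27786} - \frac{52737841 i \sqrt{7}}{97251} \approx -3.1964 \cdot 10^{6} - 1434.8 i$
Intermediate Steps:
$z{\left(A \right)} = - \frac{A}{7}$
$f{\left(J,c \right)} = J$ ($f{\left(J,c \right)} = J \left(4 - 3\right) = J 1 = J$)
$\left(w{\left(-62 \right)} + \frac{1}{27786}\right) \left(z{\left(26 \right)} \sqrt{f{\left(6,3 \right)} - 13} - 21893\right) = \left(146 + \frac{1}{27786}\right) \left(\left(- \frac{1}{7}\right) 26 \sqrt{6 - 13} - 21893\right) = \left(146 + \frac{1}{27786}\right) \left(- \frac{26 \sqrt{-7}}{7} - 21893\right) = \frac{4056757 \left(- \frac{26 i \sqrt{7}}{7} - 21893\right)}{27786} = \frac{4056757 \left(-21893 - \frac{26 i \sqrt{7}}{7}\right)}{27786} = - \frac{88814581001}{27786} - \frac{52737841 i \sqrt{7}}{97251}$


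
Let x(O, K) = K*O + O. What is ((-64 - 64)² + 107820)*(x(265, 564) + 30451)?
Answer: 22378579904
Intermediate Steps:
x(O, K) = O + K*O
((-64 - 64)² + 107820)*(x(265, 564) + 30451) = ((-64 - 64)² + 107820)*(265*(1 + 564) + 30451) = ((-128)² + 107820)*(265*565 + 30451) = (16384 + 107820)*(149725 + 30451) = 124204*180176 = 22378579904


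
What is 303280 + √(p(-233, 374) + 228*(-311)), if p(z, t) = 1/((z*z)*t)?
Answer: 303280 + I*√538456076652538/87142 ≈ 3.0328e+5 + 266.29*I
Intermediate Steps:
p(z, t) = 1/(t*z²) (p(z, t) = 1/(z²*t) = 1/(t*z²))
303280 + √(p(-233, 374) + 228*(-311)) = 303280 + √(1/(374*(-233)²) + 228*(-311)) = 303280 + √((1/374)*(1/54289) - 70908) = 303280 + √(1/20304086 - 70908) = 303280 + √(-1439722130087/20304086) = 303280 + I*√538456076652538/87142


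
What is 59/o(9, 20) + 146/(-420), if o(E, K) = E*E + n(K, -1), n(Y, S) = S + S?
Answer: 6623/16590 ≈ 0.39922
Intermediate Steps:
n(Y, S) = 2*S
o(E, K) = -2 + E**2 (o(E, K) = E*E + 2*(-1) = E**2 - 2 = -2 + E**2)
59/o(9, 20) + 146/(-420) = 59/(-2 + 9**2) + 146/(-420) = 59/(-2 + 81) + 146*(-1/420) = 59/79 - 73/210 = 6623/16590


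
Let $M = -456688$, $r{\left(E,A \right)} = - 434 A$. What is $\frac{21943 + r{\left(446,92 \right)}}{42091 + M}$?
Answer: $\frac{5995}{138199} \approx 0.043379$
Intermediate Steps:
$\frac{21943 + r{\left(446,92 \right)}}{42091 + M} = \frac{21943 - 39928}{42091 - 456688} = \frac{21943 - 39928}{-414597} = \left(-17985\right) \left(- \frac{1}{414597}\right) = \frac{5995}{138199}$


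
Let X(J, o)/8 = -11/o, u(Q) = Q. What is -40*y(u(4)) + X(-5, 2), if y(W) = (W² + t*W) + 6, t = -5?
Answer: -124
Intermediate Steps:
X(J, o) = -88/o (X(J, o) = 8*(-11/o) = -88/o)
y(W) = 6 + W² - 5*W (y(W) = (W² - 5*W) + 6 = 6 + W² - 5*W)
-40*y(u(4)) + X(-5, 2) = -40*(6 + 4² - 5*4) - 88/2 = -40*(6 + 16 - 20) - 88*½ = -40*2 - 44 = -80 - 44 = -124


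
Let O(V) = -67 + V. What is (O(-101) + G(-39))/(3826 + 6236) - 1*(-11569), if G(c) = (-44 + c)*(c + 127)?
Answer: 58199903/5031 ≈ 11568.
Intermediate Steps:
G(c) = (-44 + c)*(127 + c)
(O(-101) + G(-39))/(3826 + 6236) - 1*(-11569) = ((-67 - 101) + (-5588 + (-39)² + 83*(-39)))/(3826 + 6236) - 1*(-11569) = (-168 + (-5588 + 1521 - 3237))/10062 + 11569 = (-168 - 7304)*(1/10062) + 11569 = -7472*1/10062 + 11569 = -3736/5031 + 11569 = 58199903/5031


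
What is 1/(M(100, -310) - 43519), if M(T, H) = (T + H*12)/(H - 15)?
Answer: -65/2828011 ≈ -2.2984e-5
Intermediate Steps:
M(T, H) = (T + 12*H)/(-15 + H)
1/(M(100, -310) - 43519) = 1/((100 + 12*(-310))/(-15 - 310) - 43519) = 1/((100 - 3720)/(-325) - 43519) = 1/(-1/325*(-3620) - 43519) = 1/(724/65 - 43519) = 1/(-2828011/65) = -65/2828011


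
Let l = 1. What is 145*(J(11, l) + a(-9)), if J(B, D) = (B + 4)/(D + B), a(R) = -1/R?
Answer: 7105/36 ≈ 197.36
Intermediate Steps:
J(B, D) = (4 + B)/(B + D)
145*(J(11, l) + a(-9)) = 145*((4 + 11)/(11 + 1) - 1/(-9)) = 145*(15/12 - 1*(-1/9)) = 145*((1/12)*15 + 1/9) = 145*(5/4 + 1/9) = 145*(49/36) = 7105/36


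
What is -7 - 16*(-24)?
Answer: 377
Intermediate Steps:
-7 - 16*(-24) = -7 + 384 = 377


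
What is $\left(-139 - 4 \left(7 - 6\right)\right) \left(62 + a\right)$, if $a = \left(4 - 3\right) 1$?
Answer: $-9009$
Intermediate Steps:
$a = 1$ ($a = 1 \cdot 1 = 1$)
$\left(-139 - 4 \left(7 - 6\right)\right) \left(62 + a\right) = \left(-139 - 4 \left(7 - 6\right)\right) \left(62 + 1\right) = \left(-139 - 4\right) 63 = \left(-143\right) 63 = -9009$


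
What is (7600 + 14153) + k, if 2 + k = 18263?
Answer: 40014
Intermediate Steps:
k = 18261 (k = -2 + 18263 = 18261)
(7600 + 14153) + k = (7600 + 14153) + 18261 = 21753 + 18261 = 40014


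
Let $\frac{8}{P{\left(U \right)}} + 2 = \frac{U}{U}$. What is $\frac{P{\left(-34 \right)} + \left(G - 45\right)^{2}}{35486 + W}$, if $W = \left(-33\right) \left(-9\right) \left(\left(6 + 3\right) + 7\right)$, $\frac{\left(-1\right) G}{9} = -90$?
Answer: $\frac{585217}{40238} \approx 14.544$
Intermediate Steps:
$G = 810$ ($G = \left(-9\right) \left(-90\right) = 810$)
$P{\left(U \right)} = -8$ ($P{\left(U \right)} = \frac{8}{-2 + \frac{U}{U}} = \frac{8}{-2 + 1} = \frac{8}{-1} = 8 \left(-1\right) = -8$)
$W = 4752$ ($W = 297 \left(9 + 7\right) = 297 \cdot 16 = 4752$)
$\frac{P{\left(-34 \right)} + \left(G - 45\right)^{2}}{35486 + W} = \frac{-8 + \left(810 - 45\right)^{2}}{35486 + 4752} = \frac{-8 + 765^{2}}{40238} = \left(-8 + 585225\right) \frac{1}{40238} = 585217 \cdot \frac{1}{40238} = \frac{585217}{40238}$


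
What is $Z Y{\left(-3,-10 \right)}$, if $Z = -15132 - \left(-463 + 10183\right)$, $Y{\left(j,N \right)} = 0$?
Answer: $0$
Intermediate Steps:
$Z = -24852$ ($Z = -15132 - 9720 = -24852$)
$Z Y{\left(-3,-10 \right)} = \left(-24852\right) 0 = 0$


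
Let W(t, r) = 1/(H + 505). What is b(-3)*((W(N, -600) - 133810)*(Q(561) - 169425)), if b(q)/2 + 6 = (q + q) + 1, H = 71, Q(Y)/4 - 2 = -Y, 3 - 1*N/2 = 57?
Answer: -145537654597489/288 ≈ -5.0534e+11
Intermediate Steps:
N = -108 (N = 6 - 2*57 = 6 - 114 = -108)
Q(Y) = 8 - 4*Y (Q(Y) = 8 + 4*(-Y) = 8 - 4*Y)
W(t, r) = 1/576 (W(t, r) = 1/(71 + 505) = 1/576)
b(q) = -10 + 4*q (b(q) = -12 + 2*((q + q) + 1) = -12 + 2*(2*q + 1) = -12 + 2*(1 + 2*q) = -12 + (2 + 4*q) = -10 + 4*q)
b(-3)*((W(N, -600) - 133810)*(Q(561) - 169425)) = (-10 + 4*(-3))*((1/576 - 133810)*((8 - 4*561) - 169425)) = (-10 - 12)*(-77074559*((8 - 2244) - 169425)/576) = -(-847820149)*(-2236 - 169425)/288 = -(-847820149)*(-171661)/288 = -22*13230695872499/576 = -145537654597489/288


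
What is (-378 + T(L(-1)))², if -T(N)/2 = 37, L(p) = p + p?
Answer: 204304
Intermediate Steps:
L(p) = 2*p
T(N) = -74 (T(N) = -2*37 = -74)
(-378 + T(L(-1)))² = (-378 - 74)² = (-452)² = 204304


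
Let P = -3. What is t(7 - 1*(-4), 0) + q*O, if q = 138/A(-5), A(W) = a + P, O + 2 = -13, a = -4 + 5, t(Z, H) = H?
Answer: 1035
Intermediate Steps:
a = 1
O = -15 (O = -2 - 13 = -15)
A(W) = -2 (A(W) = 1 - 3 = -2)
q = -69 (q = 138/(-2) = 138*(-½) = -69)
t(7 - 1*(-4), 0) + q*O = 0 - 69*(-15) = 0 + 1035 = 1035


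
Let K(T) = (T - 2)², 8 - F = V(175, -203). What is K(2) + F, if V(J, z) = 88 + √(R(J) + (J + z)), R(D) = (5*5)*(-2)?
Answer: -80 - I*√78 ≈ -80.0 - 8.8318*I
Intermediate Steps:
R(D) = -50 (R(D) = 25*(-2) = -50)
V(J, z) = 88 + √(-50 + J + z) (V(J, z) = 88 + √(-50 + (J + z)) = 88 + √(-50 + J + z))
F = -80 - I*√78 (F = 8 - (88 + √(-50 + 175 - 203)) = 8 - (88 + √(-78)) = 8 - (88 + I*√78) = 8 + (-88 - I*√78) = -80 - I*√78 ≈ -80.0 - 8.8318*I)
K(T) = (-2 + T)²
K(2) + F = (-2 + 2)² + (-80 - I*√78) = 0² + (-80 - I*√78) = 0 + (-80 - I*√78) = -80 - I*√78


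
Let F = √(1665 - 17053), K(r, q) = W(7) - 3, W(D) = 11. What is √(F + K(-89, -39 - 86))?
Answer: √(8 + 2*I*√3847) ≈ 8.1335 + 7.6258*I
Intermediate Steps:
K(r, q) = 8 (K(r, q) = 11 - 3 = 8)
F = 2*I*√3847 (F = √(-15388) = 2*I*√3847 ≈ 124.05*I)
√(F + K(-89, -39 - 86)) = √(2*I*√3847 + 8) = √(8 + 2*I*√3847)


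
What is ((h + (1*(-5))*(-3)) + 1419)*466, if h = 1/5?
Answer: 3341686/5 ≈ 6.6834e+5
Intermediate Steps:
h = ⅕ (h = 1*(⅕) = ⅕ ≈ 0.20000)
((h + (1*(-5))*(-3)) + 1419)*466 = ((⅕ + (1*(-5))*(-3)) + 1419)*466 = ((⅕ - 5*(-3)) + 1419)*466 = ((⅕ + 15) + 1419)*466 = (76/5 + 1419)*466 = (7171/5)*466 = 3341686/5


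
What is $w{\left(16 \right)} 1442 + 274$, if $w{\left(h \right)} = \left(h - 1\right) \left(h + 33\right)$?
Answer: $1060144$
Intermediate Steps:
$w{\left(h \right)} = \left(-1 + h\right) \left(33 + h\right)$
$w{\left(16 \right)} 1442 + 274 = \left(-33 + 16^{2} + 32 \cdot 16\right) 1442 + 274 = \left(-33 + 256 + 512\right) 1442 + 274 = 735 \cdot 1442 + 274 = 1059870 + 274 = 1060144$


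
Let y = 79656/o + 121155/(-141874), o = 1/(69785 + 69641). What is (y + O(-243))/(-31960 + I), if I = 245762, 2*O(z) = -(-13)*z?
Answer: 787834541870703/15166472474 ≈ 51946.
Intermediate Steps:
o = 1/139426 ≈ 7.1723e-6
O(z) = 13*z/2 (O(z) = (-(-13)*z)/2 = (13*z)/2 = 13*z/2)
y = 1575669307831389/141874 (y = 79656/(1/139426) + 121155/(-141874) = 79656*139426 + 121155*(-1/141874) = 11106117456 - 121155/141874 = 1575669307831389/141874 ≈ 1.1106e+10)
(y + O(-243))/(-31960 + I) = (1575669307831389/141874 + (13/2)*(-243))/(-31960 + 245762) = (1575669307831389/141874 - 3159/2)/213802 = (787834541870703/70937)*(1/213802) = 787834541870703/15166472474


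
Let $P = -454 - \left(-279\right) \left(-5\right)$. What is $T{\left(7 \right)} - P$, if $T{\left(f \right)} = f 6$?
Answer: $1891$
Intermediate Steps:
$T{\left(f \right)} = 6 f$
$P = -1849$ ($P = -454 - 1395 = -1849$)
$T{\left(7 \right)} - P = 6 \cdot 7 - -1849 = 42 + 1849 = 1891$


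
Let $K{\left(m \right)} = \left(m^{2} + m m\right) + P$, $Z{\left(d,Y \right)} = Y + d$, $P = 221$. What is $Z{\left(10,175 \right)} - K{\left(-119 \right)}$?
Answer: $-28358$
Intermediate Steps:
$K{\left(m \right)} = 221 + 2 m^{2}$ ($K{\left(m \right)} = \left(m^{2} + m m\right) + 221 = \left(m^{2} + m^{2}\right) + 221 = 2 m^{2} + 221 = 221 + 2 m^{2}$)
$Z{\left(10,175 \right)} - K{\left(-119 \right)} = \left(175 + 10\right) - \left(221 + 2 \left(-119\right)^{2}\right) = 185 - \left(221 + 2 \cdot 14161\right) = 185 - \left(221 + 28322\right) = 185 - 28543 = -28358$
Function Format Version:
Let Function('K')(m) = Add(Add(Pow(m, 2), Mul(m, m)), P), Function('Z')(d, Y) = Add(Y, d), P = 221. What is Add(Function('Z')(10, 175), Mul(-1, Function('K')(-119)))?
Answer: -28358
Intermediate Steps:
Function('K')(m) = Add(221, Mul(2, Pow(m, 2))) (Function('K')(m) = Add(Add(Pow(m, 2), Mul(m, m)), 221) = Add(Add(Pow(m, 2), Pow(m, 2)), 221) = Add(Mul(2, Pow(m, 2)), 221) = Add(221, Mul(2, Pow(m, 2))))
Add(Function('Z')(10, 175), Mul(-1, Function('K')(-119))) = Add(Add(175, 10), Mul(-1, Add(221, Mul(2, Pow(-119, 2))))) = Add(185, Mul(-1, Add(221, Mul(2, 14161)))) = Add(185, Mul(-1, Add(221, 28322))) = Add(185, Mul(-1, 28543)) = Add(185, -28543) = -28358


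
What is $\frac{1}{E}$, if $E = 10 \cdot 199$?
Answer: $\frac{1}{1990} \approx 0.00050251$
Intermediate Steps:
$E = 1990$
$\frac{1}{E} = \frac{1}{1990}$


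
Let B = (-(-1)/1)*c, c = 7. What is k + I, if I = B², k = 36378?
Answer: 36427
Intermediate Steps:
B = 7 (B = -(-1)/1*7 = -(-1)*7 = -1*(-1)*7 = 1*7 = 7)
I = 49 (I = 7² = 49)
k + I = 36378 + 49 = 36427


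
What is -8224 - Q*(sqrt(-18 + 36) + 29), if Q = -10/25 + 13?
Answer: -42947/5 - 189*sqrt(2)/5 ≈ -8642.9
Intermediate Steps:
Q = 63/5 (Q = -10*1/25 + 13 = -2/5 + 13 = 63/5 ≈ 12.600)
-8224 - Q*(sqrt(-18 + 36) + 29) = -8224 - 63*(sqrt(-18 + 36) + 29)/5 = -8224 - 63*(sqrt(18) + 29)/5 = -8224 - 63*(3*sqrt(2) + 29)/5 = -8224 - 63*(29 + 3*sqrt(2))/5 = -8224 - (1827/5 + 189*sqrt(2)/5) = -8224 + (-1827/5 - 189*sqrt(2)/5) = -42947/5 - 189*sqrt(2)/5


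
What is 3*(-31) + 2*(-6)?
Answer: -105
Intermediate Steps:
3*(-31) + 2*(-6) = -93 - 12 = -105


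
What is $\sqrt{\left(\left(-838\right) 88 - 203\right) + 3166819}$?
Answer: $2 \sqrt{773218} \approx 1758.7$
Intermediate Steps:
$\sqrt{\left(\left(-838\right) 88 - 203\right) + 3166819} = \sqrt{\left(-73744 - 203\right) + 3166819} = \sqrt{-73947 + 3166819} = \sqrt{3092872} = 2 \sqrt{773218}$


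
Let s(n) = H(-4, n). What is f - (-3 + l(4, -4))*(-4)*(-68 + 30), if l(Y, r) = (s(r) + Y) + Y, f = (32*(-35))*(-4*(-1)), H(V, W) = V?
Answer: -4632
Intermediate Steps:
s(n) = -4
f = -4480 (f = -1120*4 = -4480)
l(Y, r) = -4 + 2*Y (l(Y, r) = (-4 + Y) + Y = -4 + 2*Y)
f - (-3 + l(4, -4))*(-4)*(-68 + 30) = -4480 - (-3 + (-4 + 2*4))*(-4)*(-68 + 30) = -4480 - (-3 + (-4 + 8))*(-4)*(-38) = -4480 - (-3 + 4)*(-4)*(-38) = -4480 - 1*(-4)*(-38) = -4480 - (-4)*(-38) = -4480 - 1*152 = -4480 - 152 = -4632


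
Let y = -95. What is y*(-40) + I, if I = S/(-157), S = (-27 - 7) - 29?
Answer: 596663/157 ≈ 3800.4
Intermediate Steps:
S = -63 (S = -34 - 29 = -63)
I = 63/157 (I = -63/(-157) = -63*(-1/157) = 63/157 ≈ 0.40127)
y*(-40) + I = -95*(-40) + 63/157 = 3800 + 63/157 = 596663/157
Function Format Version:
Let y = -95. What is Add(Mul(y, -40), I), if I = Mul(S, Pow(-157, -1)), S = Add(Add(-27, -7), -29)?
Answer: Rational(596663, 157) ≈ 3800.4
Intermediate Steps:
S = -63 (S = Add(-34, -29) = -63)
I = Rational(63, 157) (I = Mul(-63, Pow(-157, -1)) = Mul(-63, Rational(-1, 157)) = Rational(63, 157) ≈ 0.40127)
Add(Mul(y, -40), I) = Add(Mul(-95, -40), Rational(63, 157)) = Add(3800, Rational(63, 157)) = Rational(596663, 157)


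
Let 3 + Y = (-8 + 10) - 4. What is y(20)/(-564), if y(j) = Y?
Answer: 5/564 ≈ 0.0088653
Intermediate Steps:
Y = -5 (Y = -3 + ((-8 + 10) - 4) = -3 + (2 - 4) = -3 - 2 = -5)
y(j) = -5
y(20)/(-564) = -5/(-564) = -5*(-1/564) = 5/564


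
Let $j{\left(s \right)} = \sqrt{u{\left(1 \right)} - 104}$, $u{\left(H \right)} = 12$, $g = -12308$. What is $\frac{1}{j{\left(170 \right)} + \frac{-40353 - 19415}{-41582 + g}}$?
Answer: $\frac{201306095}{16922022939} - \frac{726033025 i \sqrt{23}}{33844045878} \approx 0.011896 - 0.10288 i$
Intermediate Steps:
$j{\left(s \right)} = 2 i \sqrt{23}$ ($j{\left(s \right)} = \sqrt{12 - 104} = \sqrt{-92} = 2 i \sqrt{23}$)
$\frac{1}{j{\left(170 \right)} + \frac{-40353 - 19415}{-41582 + g}} = \frac{1}{2 i \sqrt{23} + \frac{-40353 - 19415}{-41582 - 12308}} = \frac{1}{2 i \sqrt{23} - \frac{59768}{-53890}} = \frac{1}{2 i \sqrt{23} - - \frac{29884}{26945}} = \frac{1}{2 i \sqrt{23} + \frac{29884}{26945}} = \frac{1}{\frac{29884}{26945} + 2 i \sqrt{23}}$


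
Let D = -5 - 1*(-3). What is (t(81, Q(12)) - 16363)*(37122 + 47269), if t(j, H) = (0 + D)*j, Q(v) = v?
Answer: -1394561275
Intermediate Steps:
D = -2 (D = -5 + 3 = -2)
t(j, H) = -2*j (t(j, H) = (0 - 2)*j = -2*j)
(t(81, Q(12)) - 16363)*(37122 + 47269) = (-2*81 - 16363)*(37122 + 47269) = (-162 - 16363)*84391 = -16525*84391 = -1394561275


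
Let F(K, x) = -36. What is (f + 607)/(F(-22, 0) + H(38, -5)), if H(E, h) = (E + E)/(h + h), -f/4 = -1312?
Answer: -29275/218 ≈ -134.29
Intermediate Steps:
f = 5248 (f = -4*(-1312) = 5248)
H(E, h) = E/h (H(E, h) = (2*E)/((2*h)) = (2*E)*(1/(2*h)) = E/h)
(f + 607)/(F(-22, 0) + H(38, -5)) = (5248 + 607)/(-36 + 38/(-5)) = 5855/(-36 + 38*(-⅕)) = 5855/(-36 - 38/5) = 5855/(-218/5) = 5855*(-5/218) = -29275/218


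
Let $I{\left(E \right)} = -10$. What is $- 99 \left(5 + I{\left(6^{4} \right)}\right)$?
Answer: $495$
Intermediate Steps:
$- 99 \left(5 + I{\left(6^{4} \right)}\right) = - 99 \left(5 - 10\right) = \left(-99\right) \left(-5\right) = 495$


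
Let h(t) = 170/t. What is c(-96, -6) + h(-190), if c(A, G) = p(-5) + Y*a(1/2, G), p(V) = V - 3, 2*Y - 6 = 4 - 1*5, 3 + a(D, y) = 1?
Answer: -264/19 ≈ -13.895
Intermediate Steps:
a(D, y) = -2 (a(D, y) = -3 + 1 = -2)
Y = 5/2 (Y = 3 + (4 - 1*5)/2 = 3 + (4 - 5)/2 = 3 + (½)*(-1) = 3 - ½ = 5/2 ≈ 2.5000)
p(V) = -3 + V
c(A, G) = -13 (c(A, G) = (-3 - 5) + (5/2)*(-2) = -8 - 5 = -13)
c(-96, -6) + h(-190) = -13 + 170/(-190) = -13 + 170*(-1/190) = -13 - 17/19 = -264/19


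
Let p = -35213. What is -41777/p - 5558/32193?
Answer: 164173301/161944587 ≈ 1.0138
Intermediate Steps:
-41777/p - 5558/32193 = -41777/(-35213) - 5558/32193 = -41777*(-1/35213) - 5558*1/32193 = 41777/35213 - 794/4599 = 164173301/161944587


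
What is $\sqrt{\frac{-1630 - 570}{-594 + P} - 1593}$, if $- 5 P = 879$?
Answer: $\frac{i \sqrt{23557638993}}{3849} \approx 39.877 i$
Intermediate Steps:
$P = - \frac{879}{5}$ ($P = \left(- \frac{1}{5}\right) 879 = - \frac{879}{5} \approx -175.8$)
$\sqrt{\frac{-1630 - 570}{-594 + P} - 1593} = \sqrt{\frac{-1630 - 570}{-594 - \frac{879}{5}} - 1593} = \sqrt{- \frac{2200}{- \frac{3849}{5}} - 1593} = \sqrt{\left(-2200\right) \left(- \frac{5}{3849}\right) - 1593} = \sqrt{\frac{11000}{3849} - 1593} = \sqrt{- \frac{6120457}{3849}} = \frac{i \sqrt{23557638993}}{3849}$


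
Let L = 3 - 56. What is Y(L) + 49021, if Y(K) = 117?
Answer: 49138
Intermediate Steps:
L = -53
Y(L) + 49021 = 117 + 49021 = 49138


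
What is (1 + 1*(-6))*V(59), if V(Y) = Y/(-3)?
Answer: 295/3 ≈ 98.333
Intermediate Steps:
V(Y) = -Y/3 (V(Y) = Y*(-1/3) = -Y/3)
(1 + 1*(-6))*V(59) = (1 + 1*(-6))*(-1/3*59) = (1 - 6)*(-59/3) = -5*(-59/3) = 295/3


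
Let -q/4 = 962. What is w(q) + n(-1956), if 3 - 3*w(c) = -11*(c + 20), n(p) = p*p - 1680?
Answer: 3810221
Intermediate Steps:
n(p) = -1680 + p² (n(p) = p² - 1680 = -1680 + p²)
q = -3848 (q = -4*962 = -3848)
w(c) = 223/3 + 11*c/3 (w(c) = 1 - (-11)*(c + 20)/3 = 1 - (-11)*(20 + c)/3 = 1 - (-220 - 11*c)/3 = 1 + (220/3 + 11*c/3) = 223/3 + 11*c/3)
w(q) + n(-1956) = (223/3 + (11/3)*(-3848)) + (-1680 + (-1956)²) = (223/3 - 42328/3) + (-1680 + 3825936) = -14035 + 3824256 = 3810221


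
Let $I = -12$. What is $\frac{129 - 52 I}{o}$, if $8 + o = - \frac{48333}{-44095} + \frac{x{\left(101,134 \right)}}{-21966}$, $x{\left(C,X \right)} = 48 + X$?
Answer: $- \frac{52096346415}{478219198} \approx -108.94$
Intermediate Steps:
$o = - \frac{478219198}{69185055}$ ($o = -8 + \left(- \frac{48333}{-44095} + \frac{48 + 134}{-21966}\right) = -8 + \left(\left(-48333\right) \left(- \frac{1}{44095}\right) + 182 \left(- \frac{1}{21966}\right)\right) = -8 + \left(\frac{48333}{44095} - \frac{13}{1569}\right) = -8 + \frac{75261242}{69185055} = - \frac{478219198}{69185055} \approx -6.9122$)
$\frac{129 - 52 I}{o} = \frac{129 - -624}{- \frac{478219198}{69185055}} = \left(129 + 624\right) \left(- \frac{69185055}{478219198}\right) = 753 \left(- \frac{69185055}{478219198}\right) = - \frac{52096346415}{478219198}$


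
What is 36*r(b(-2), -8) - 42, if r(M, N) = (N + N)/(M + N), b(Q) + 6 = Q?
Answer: -6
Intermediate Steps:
b(Q) = -6 + Q
r(M, N) = 2*N/(M + N) (r(M, N) = (2*N)/(M + N) = 2*N/(M + N))
36*r(b(-2), -8) - 42 = 36*(2*(-8)/((-6 - 2) - 8)) - 42 = 36*(2*(-8)/(-8 - 8)) - 42 = 36*(2*(-8)/(-16)) - 42 = 36*(2*(-8)*(-1/16)) - 42 = 36*1 - 42 = 36 - 42 = -6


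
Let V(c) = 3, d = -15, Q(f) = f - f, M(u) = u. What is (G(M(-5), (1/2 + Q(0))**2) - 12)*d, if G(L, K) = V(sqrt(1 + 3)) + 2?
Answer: 105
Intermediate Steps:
Q(f) = 0
G(L, K) = 5 (G(L, K) = 3 + 2 = 5)
(G(M(-5), (1/2 + Q(0))**2) - 12)*d = (5 - 12)*(-15) = -7*(-15) = 105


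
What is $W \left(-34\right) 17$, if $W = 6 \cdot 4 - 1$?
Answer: $-13294$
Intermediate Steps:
$W = 23$ ($W = 24 - 1 = 23$)
$W \left(-34\right) 17 = 23 \left(-34\right) 17 = \left(-782\right) 17 = -13294$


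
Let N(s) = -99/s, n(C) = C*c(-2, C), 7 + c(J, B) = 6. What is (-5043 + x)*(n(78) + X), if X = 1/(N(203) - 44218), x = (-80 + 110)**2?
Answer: 2900745218391/8976353 ≈ 3.2315e+5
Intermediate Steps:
c(J, B) = -1 (c(J, B) = -7 + 6 = -1)
n(C) = -C (n(C) = C*(-1) = -C)
x = 900 (x = 30**2 = 900)
X = -203/8976353 (X = 1/(-99/203 - 44218) = 1/(-8976353/203) = -203/8976353 ≈ -2.2615e-5)
(-5043 + x)*(n(78) + X) = (-5043 + 900)*(-1*78 - 203/8976353) = -4143*(-78 - 203/8976353) = -4143*(-700155737/8976353) = 2900745218391/8976353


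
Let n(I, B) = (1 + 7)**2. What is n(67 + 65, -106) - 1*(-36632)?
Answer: 36696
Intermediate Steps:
n(I, B) = 64 (n(I, B) = 8**2 = 64)
n(67 + 65, -106) - 1*(-36632) = 64 - 1*(-36632) = 64 + 36632 = 36696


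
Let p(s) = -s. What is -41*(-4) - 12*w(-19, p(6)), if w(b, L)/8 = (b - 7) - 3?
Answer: 2948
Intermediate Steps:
w(b, L) = -80 + 8*b (w(b, L) = 8*((b - 7) - 3) = 8*((-7 + b) - 3) = 8*(-10 + b) = -80 + 8*b)
-41*(-4) - 12*w(-19, p(6)) = -41*(-4) - 12*(-80 + 8*(-19)) = 164 - 12*(-80 - 152) = 164 - 12*(-232) = 164 + 2784 = 2948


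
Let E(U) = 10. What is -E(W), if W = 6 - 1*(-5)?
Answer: -10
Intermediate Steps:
W = 11 (W = 6 + 5 = 11)
-E(W) = -1*10 = -10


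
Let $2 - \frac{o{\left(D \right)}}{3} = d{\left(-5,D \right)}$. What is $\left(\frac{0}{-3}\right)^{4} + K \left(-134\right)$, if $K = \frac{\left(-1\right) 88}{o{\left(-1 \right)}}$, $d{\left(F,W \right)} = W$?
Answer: $\frac{11792}{9} \approx 1310.2$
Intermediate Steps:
$o{\left(D \right)} = 6 - 3 D$
$K = - \frac{88}{9}$ ($K = \frac{\left(-1\right) 88}{6 - -3} = - \frac{88}{6 + 3} = - \frac{88}{9} \approx -9.7778$)
$\left(\frac{0}{-3}\right)^{4} + K \left(-134\right) = \left(\frac{0}{-3}\right)^{4} - - \frac{11792}{9} = \left(0 \left(- \frac{1}{3}\right)\right)^{4} + \frac{11792}{9} = 0^{4} + \frac{11792}{9} = 0 + \frac{11792}{9} = \frac{11792}{9}$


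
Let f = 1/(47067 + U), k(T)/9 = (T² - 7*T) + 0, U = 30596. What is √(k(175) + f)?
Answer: √1595945899235063/77663 ≈ 514.39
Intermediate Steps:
k(T) = -63*T + 9*T² (k(T) = 9*((T² - 7*T) + 0) = 9*(T² - 7*T) = -63*T + 9*T²)
f = 1/77663 (f = 1/(47067 + 30596) = 1/77663 ≈ 1.2876e-5)
√(k(175) + f) = √(9*175*(-7 + 175) + 1/77663) = √(9*175*168 + 1/77663) = √(264600 + 1/77663) = √(20549629801/77663) = √1595945899235063/77663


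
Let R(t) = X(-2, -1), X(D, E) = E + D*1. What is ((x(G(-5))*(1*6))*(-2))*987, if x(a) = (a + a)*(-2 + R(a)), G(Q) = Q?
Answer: -592200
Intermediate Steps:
X(D, E) = D + E (X(D, E) = E + D = D + E)
R(t) = -3 (R(t) = -2 - 1 = -3)
x(a) = -10*a (x(a) = (a + a)*(-2 - 3) = (2*a)*(-5) = -10*a)
((x(G(-5))*(1*6))*(-2))*987 = (((-10*(-5))*(1*6))*(-2))*987 = ((50*6)*(-2))*987 = (300*(-2))*987 = -600*987 = -592200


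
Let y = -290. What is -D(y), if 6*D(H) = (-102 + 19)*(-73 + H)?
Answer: -10043/2 ≈ -5021.5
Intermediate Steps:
D(H) = 6059/6 - 83*H/6 (D(H) = ((-102 + 19)*(-73 + H))/6 = (-83*(-73 + H))/6 = (6059 - 83*H)/6 = 6059/6 - 83*H/6)
-D(y) = -(6059/6 - 83/6*(-290)) = -(6059/6 + 12035/3) = -1*10043/2 = -10043/2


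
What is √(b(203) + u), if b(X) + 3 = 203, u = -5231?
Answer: 3*I*√559 ≈ 70.93*I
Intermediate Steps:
b(X) = 200 (b(X) = -3 + 203 = 200)
√(b(203) + u) = √(200 - 5231) = √(-5031) = 3*I*√559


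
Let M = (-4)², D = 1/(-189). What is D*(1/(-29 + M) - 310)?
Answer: 4031/2457 ≈ 1.6406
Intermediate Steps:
D = -1/189 ≈ -0.0052910
M = 16
D*(1/(-29 + M) - 310) = -(1/(-29 + 16) - 310)/189 = -(1/(-13) - 310)/189 = -(-1/13 - 310)/189 = -1/189*(-4031/13) = 4031/2457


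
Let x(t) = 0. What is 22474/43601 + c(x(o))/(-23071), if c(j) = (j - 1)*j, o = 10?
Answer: 22474/43601 ≈ 0.51545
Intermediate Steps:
c(j) = j*(-1 + j) (c(j) = (-1 + j)*j = j*(-1 + j))
22474/43601 + c(x(o))/(-23071) = 22474/43601 + (0*(-1 + 0))/(-23071) = 22474*(1/43601) + (0*(-1))*(-1/23071) = 22474/43601 + 0*(-1/23071) = 22474/43601 + 0 = 22474/43601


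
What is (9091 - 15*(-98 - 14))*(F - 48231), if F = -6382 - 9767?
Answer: -693436980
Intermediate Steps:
F = -16149
(9091 - 15*(-98 - 14))*(F - 48231) = (9091 - 15*(-98 - 14))*(-16149 - 48231) = (9091 - 15*(-112))*(-64380) = (9091 + 1680)*(-64380) = 10771*(-64380) = -693436980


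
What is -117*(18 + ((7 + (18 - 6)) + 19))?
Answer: -6552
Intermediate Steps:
-117*(18 + ((7 + (18 - 6)) + 19)) = -117*(18 + ((7 + 12) + 19)) = -117*(18 + (19 + 19)) = -117*(18 + 38) = -117*56 = -6552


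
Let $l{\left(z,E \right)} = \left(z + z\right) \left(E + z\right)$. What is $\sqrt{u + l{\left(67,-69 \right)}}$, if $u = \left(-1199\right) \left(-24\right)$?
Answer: $2 \sqrt{7127} \approx 168.84$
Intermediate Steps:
$l{\left(z,E \right)} = 2 z \left(E + z\right)$
$u = 28776$
$\sqrt{u + l{\left(67,-69 \right)}} = \sqrt{28776 + 2 \cdot 67 \left(-69 + 67\right)} = \sqrt{28776 + 2 \cdot 67 \left(-2\right)} = \sqrt{28776 - 268} = \sqrt{28508} = 2 \sqrt{7127}$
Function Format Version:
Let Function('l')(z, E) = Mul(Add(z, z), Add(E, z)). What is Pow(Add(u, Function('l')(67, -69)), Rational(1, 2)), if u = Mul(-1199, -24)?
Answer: Mul(2, Pow(7127, Rational(1, 2))) ≈ 168.84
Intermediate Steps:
Function('l')(z, E) = Mul(2, z, Add(E, z)) (Function('l')(z, E) = Mul(Mul(2, z), Add(E, z)) = Mul(2, z, Add(E, z)))
u = 28776
Pow(Add(u, Function('l')(67, -69)), Rational(1, 2)) = Pow(Add(28776, Mul(2, 67, Add(-69, 67))), Rational(1, 2)) = Pow(Add(28776, Mul(2, 67, -2)), Rational(1, 2)) = Pow(Add(28776, -268), Rational(1, 2)) = Pow(28508, Rational(1, 2)) = Mul(2, Pow(7127, Rational(1, 2)))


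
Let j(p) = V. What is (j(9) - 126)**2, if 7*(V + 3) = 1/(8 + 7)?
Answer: 183439936/11025 ≈ 16639.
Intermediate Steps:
V = -314/105 (V = -3 + 1/(7*(8 + 7)) = -3 + (1/7)/15 = -3 + (1/7)*(1/15) = -3 + 1/105 = -314/105 ≈ -2.9905)
j(p) = -314/105
(j(9) - 126)**2 = (-314/105 - 126)**2 = (-13544/105)**2 = 183439936/11025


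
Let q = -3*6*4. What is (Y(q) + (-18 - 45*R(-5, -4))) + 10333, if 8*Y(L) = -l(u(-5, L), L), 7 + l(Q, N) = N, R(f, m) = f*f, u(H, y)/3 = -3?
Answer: 73599/8 ≈ 9199.9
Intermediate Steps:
u(H, y) = -9 (u(H, y) = 3*(-3) = -9)
R(f, m) = f²
l(Q, N) = -7 + N
q = -72 (q = -18*4 = -72)
Y(L) = 7/8 - L/8 (Y(L) = (-(-7 + L))/8 = (7 - L)/8 = 7/8 - L/8)
(Y(q) + (-18 - 45*R(-5, -4))) + 10333 = ((7/8 - ⅛*(-72)) + (-18 - 45*(-5)²)) + 10333 = ((7/8 + 9) + (-18 - 45*25)) + 10333 = (79/8 + (-18 - 1125)) + 10333 = (79/8 - 1143) + 10333 = -9065/8 + 10333 = 73599/8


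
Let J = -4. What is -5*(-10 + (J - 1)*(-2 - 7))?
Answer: -175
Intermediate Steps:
-5*(-10 + (J - 1)*(-2 - 7)) = -5*(-10 + (-4 - 1)*(-2 - 7)) = -5*(-10 - 5*(-9)) = -5*(-10 + 45) = -5*35 = -175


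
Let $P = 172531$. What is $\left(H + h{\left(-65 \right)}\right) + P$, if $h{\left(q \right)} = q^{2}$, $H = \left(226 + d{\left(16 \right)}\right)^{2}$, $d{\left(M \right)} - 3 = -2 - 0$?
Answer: $228285$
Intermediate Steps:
$d{\left(M \right)} = 1$ ($d{\left(M \right)} = 3 - 2 = 1$)
$H = 51529$ ($H = \left(226 + 1\right)^{2} = 227^{2} = 51529$)
$\left(H + h{\left(-65 \right)}\right) + P = \left(51529 + \left(-65\right)^{2}\right) + 172531 = \left(51529 + 4225\right) + 172531 = 55754 + 172531 = 228285$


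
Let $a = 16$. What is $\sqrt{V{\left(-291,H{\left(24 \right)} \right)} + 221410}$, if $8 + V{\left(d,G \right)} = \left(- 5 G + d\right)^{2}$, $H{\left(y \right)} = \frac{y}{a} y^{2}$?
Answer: $\sqrt{21482723} \approx 4634.9$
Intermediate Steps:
$H{\left(y \right)} = \frac{y^{3}}{16}$ ($H{\left(y \right)} = \frac{y}{16} y^{2} = \frac{y^{3}}{16}$)
$V{\left(d,G \right)} = -8 + \left(d - 5 G\right)^{2}$ ($V{\left(d,G \right)} = -8 + \left(- 5 G + d\right)^{2} = -8 + \left(d - 5 G\right)^{2}$)
$\sqrt{V{\left(-291,H{\left(24 \right)} \right)} + 221410} = \sqrt{\left(-8 + \left(\left(-1\right) \left(-291\right) + 5 \frac{24^{3}}{16}\right)^{2}\right) + 221410} = \sqrt{\left(-8 + \left(291 + 5 \cdot \frac{1}{16} \cdot 13824\right)^{2}\right) + 221410} = \sqrt{\left(-8 + \left(291 + 5 \cdot 864\right)^{2}\right) + 221410} = \sqrt{\left(-8 + \left(291 + 4320\right)^{2}\right) + 221410} = \sqrt{\left(-8 + 4611^{2}\right) + 221410} = \sqrt{\left(-8 + 21261321\right) + 221410} = \sqrt{21261313 + 221410} = \sqrt{21482723}$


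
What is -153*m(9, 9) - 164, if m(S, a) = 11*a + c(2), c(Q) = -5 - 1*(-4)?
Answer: -15158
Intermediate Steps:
c(Q) = -1 (c(Q) = -5 + 4 = -1)
m(S, a) = -1 + 11*a (m(S, a) = 11*a - 1 = -1 + 11*a)
-153*m(9, 9) - 164 = -153*(-1 + 11*9) - 164 = -153*(-1 + 99) - 164 = -153*98 - 164 = -14994 - 164 = -15158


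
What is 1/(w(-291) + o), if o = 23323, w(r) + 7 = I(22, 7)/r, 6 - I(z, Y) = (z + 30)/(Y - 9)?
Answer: 291/6784924 ≈ 4.2889e-5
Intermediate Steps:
I(z, Y) = 6 - (30 + z)/(-9 + Y) (I(z, Y) = 6 - (z + 30)/(Y - 9) = 6 - (30 + z)/(-9 + Y))
w(r) = -7 + 32/r (w(r) = -7 + ((-84 - 1*22 + 6*7)/(-9 + 7))/r = -7 + ((-84 - 22 + 42)/(-2))/r = -7 + (-½*(-64))/r = -7 + 32/r)
1/(w(-291) + o) = 1/((-7 + 32/(-291)) + 23323) = 1/((-7 + 32*(-1/291)) + 23323) = 1/((-7 - 32/291) + 23323) = 1/(-2069/291 + 23323) = 1/(6784924/291) = 291/6784924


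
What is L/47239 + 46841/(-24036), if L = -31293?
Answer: -2964880547/1135436604 ≈ -2.6112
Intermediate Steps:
L/47239 + 46841/(-24036) = -31293/47239 + 46841/(-24036) = -31293*1/47239 + 46841*(-1/24036) = -31293/47239 - 46841/24036 = -2964880547/1135436604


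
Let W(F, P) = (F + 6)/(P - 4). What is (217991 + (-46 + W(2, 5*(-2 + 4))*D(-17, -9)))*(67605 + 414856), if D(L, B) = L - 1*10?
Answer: 105132594049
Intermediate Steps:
D(L, B) = -10 + L (D(L, B) = L - 10 = -10 + L)
W(F, P) = (6 + F)/(-4 + P)
(217991 + (-46 + W(2, 5*(-2 + 4))*D(-17, -9)))*(67605 + 414856) = (217991 + (-46 + ((6 + 2)/(-4 + 5*(-2 + 4)))*(-10 - 17)))*(67605 + 414856) = (217991 + (-46 + (8/(-4 + 5*2))*(-27)))*482461 = (217991 + (-46 + (8/(-4 + 10))*(-27)))*482461 = (217991 + (-46 + (8/6)*(-27)))*482461 = (217991 + (-46 + ((⅙)*8)*(-27)))*482461 = (217991 + (-46 + (4/3)*(-27)))*482461 = (217991 + (-46 - 36))*482461 = (217991 - 82)*482461 = 217909*482461 = 105132594049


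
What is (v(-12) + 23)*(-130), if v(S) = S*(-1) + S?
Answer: -2990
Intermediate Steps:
v(S) = 0 (v(S) = -S + S = 0)
(v(-12) + 23)*(-130) = (0 + 23)*(-130) = 23*(-130) = -2990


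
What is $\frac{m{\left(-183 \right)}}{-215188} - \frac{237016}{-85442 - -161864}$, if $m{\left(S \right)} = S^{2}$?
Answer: $- \frac{26781147683}{8222548668} \approx -3.257$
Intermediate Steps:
$\frac{m{\left(-183 \right)}}{-215188} - \frac{237016}{-85442 - -161864} = \frac{\left(-183\right)^{2}}{-215188} - \frac{237016}{-85442 - -161864} = 33489 \left(- \frac{1}{215188}\right) - \frac{237016}{-85442 + 161864} = - \frac{33489}{215188} - \frac{237016}{76422} = - \frac{33489}{215188} - \frac{118508}{38211} = - \frac{26781147683}{8222548668}$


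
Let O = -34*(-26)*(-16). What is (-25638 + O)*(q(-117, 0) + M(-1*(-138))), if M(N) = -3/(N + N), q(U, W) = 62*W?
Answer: 19891/46 ≈ 432.41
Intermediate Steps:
O = -14144 (O = 884*(-16) = -14144)
M(N) = -3/(2*N) (M(N) = -3*1/(2*N) = -3/(2*N))
(-25638 + O)*(q(-117, 0) + M(-1*(-138))) = (-25638 - 14144)*(62*0 - 3/(2*((-1*(-138))))) = -39782*(0 - 3/2/138) = -39782*(0 - 3/2*1/138) = -39782*(0 - 1/92) = -39782*(-1/92) = 19891/46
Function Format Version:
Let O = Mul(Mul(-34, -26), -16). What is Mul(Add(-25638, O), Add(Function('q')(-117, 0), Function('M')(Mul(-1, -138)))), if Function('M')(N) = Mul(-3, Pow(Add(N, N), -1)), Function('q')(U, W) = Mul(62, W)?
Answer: Rational(19891, 46) ≈ 432.41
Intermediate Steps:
O = -14144 (O = Mul(884, -16) = -14144)
Function('M')(N) = Mul(Rational(-3, 2), Pow(N, -1)) (Function('M')(N) = Mul(-3, Pow(Mul(2, N), -1)) = Mul(-3, Mul(Rational(1, 2), Pow(N, -1))) = Mul(Rational(-3, 2), Pow(N, -1)))
Mul(Add(-25638, O), Add(Function('q')(-117, 0), Function('M')(Mul(-1, -138)))) = Mul(Add(-25638, -14144), Add(Mul(62, 0), Mul(Rational(-3, 2), Pow(Mul(-1, -138), -1)))) = Mul(-39782, Add(0, Mul(Rational(-3, 2), Pow(138, -1)))) = Mul(-39782, Add(0, Mul(Rational(-3, 2), Rational(1, 138)))) = Mul(-39782, Add(0, Rational(-1, 92))) = Mul(-39782, Rational(-1, 92)) = Rational(19891, 46)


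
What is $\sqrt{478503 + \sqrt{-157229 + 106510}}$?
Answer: $\sqrt{478503 + i \sqrt{50719}} \approx 691.74 + 0.163 i$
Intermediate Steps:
$\sqrt{478503 + \sqrt{-157229 + 106510}} = \sqrt{478503 + \sqrt{-50719}} = \sqrt{478503 + i \sqrt{50719}}$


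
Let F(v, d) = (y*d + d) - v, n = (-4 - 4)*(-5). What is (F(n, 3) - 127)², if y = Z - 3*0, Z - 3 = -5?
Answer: 28900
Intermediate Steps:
Z = -2 (Z = 3 - 5 = -2)
n = 40 (n = -8*(-5) = 40)
y = -2 (y = -2 - 3*0 = -2 + 0 = -2)
F(v, d) = -d - v (F(v, d) = (-2*d + d) - v = -d - v)
(F(n, 3) - 127)² = ((-1*3 - 1*40) - 127)² = ((-3 - 40) - 127)² = (-43 - 127)² = (-170)² = 28900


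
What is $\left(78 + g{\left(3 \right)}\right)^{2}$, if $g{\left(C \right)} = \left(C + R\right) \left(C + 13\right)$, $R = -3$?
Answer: $6084$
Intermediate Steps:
$g{\left(C \right)} = \left(-3 + C\right) \left(13 + C\right)$ ($g{\left(C \right)} = \left(C - 3\right) \left(C + 13\right) = \left(-3 + C\right) \left(13 + C\right)$)
$\left(78 + g{\left(3 \right)}\right)^{2} = \left(78 + \left(-39 + 3^{2} + 10 \cdot 3\right)\right)^{2} = \left(78 + \left(-39 + 9 + 30\right)\right)^{2} = \left(78 + 0\right)^{2} = 78^{2} = 6084$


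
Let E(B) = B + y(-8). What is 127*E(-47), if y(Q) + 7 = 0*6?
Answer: -6858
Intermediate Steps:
y(Q) = -7 (y(Q) = -7 + 0*6 = -7 + 0 = -7)
E(B) = -7 + B (E(B) = B - 7 = -7 + B)
127*E(-47) = 127*(-7 - 47) = 127*(-54) = -6858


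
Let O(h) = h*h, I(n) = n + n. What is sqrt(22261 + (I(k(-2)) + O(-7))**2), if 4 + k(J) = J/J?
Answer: sqrt(24110) ≈ 155.27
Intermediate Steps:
k(J) = -3 (k(J) = -4 + J/J = -4 + 1 = -3)
I(n) = 2*n
O(h) = h**2
sqrt(22261 + (I(k(-2)) + O(-7))**2) = sqrt(22261 + (2*(-3) + (-7)**2)**2) = sqrt(22261 + (-6 + 49)**2) = sqrt(22261 + 43**2) = sqrt(22261 + 1849) = sqrt(24110)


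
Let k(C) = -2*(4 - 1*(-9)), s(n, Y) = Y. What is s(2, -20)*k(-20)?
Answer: 520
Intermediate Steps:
k(C) = -26 (k(C) = -2*(4 + 9) = -2*13 = -26)
s(2, -20)*k(-20) = -20*(-26) = 520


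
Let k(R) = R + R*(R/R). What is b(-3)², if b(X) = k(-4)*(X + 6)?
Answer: 576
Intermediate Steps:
k(R) = 2*R (k(R) = R + R*1 = R + R = 2*R)
b(X) = -48 - 8*X (b(X) = (2*(-4))*(X + 6) = -8*(6 + X) = -48 - 8*X)
b(-3)² = (-48 - 8*(-3))² = (-48 + 24)² = (-24)² = 576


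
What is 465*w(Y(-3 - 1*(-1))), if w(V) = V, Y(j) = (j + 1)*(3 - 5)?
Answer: 930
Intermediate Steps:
Y(j) = -2 - 2*j (Y(j) = (1 + j)*(-2) = -2 - 2*j)
465*w(Y(-3 - 1*(-1))) = 465*(-2 - 2*(-3 - 1*(-1))) = 465*(-2 - 2*(-3 + 1)) = 465*(-2 - 2*(-2)) = 465*(-2 + 4) = 465*2 = 930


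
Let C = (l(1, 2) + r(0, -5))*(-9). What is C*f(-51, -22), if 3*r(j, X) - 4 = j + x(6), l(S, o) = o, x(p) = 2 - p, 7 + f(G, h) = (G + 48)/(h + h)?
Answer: 2745/22 ≈ 124.77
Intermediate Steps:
f(G, h) = -7 + (48 + G)/(2*h) (f(G, h) = -7 + (G + 48)/(h + h) = -7 + (48 + G)/((2*h)) = -7 + (48 + G)*(1/(2*h)) = -7 + (48 + G)/(2*h))
r(j, X) = j/3 (r(j, X) = 4/3 + (j + (2 - 1*6))/3 = 4/3 + (j + (2 - 6))/3 = 4/3 + (j - 4)/3 = 4/3 + (-4 + j)/3 = 4/3 + (-4/3 + j/3) = j/3)
C = -18 (C = (2 + (1/3)*0)*(-9) = (2 + 0)*(-9) = 2*(-9) = -18)
C*f(-51, -22) = -9*(48 - 51 - 14*(-22))/(-22) = -9*(-1)*(48 - 51 + 308)/22 = -9*(-1)*305/22 = -18*(-305/44) = 2745/22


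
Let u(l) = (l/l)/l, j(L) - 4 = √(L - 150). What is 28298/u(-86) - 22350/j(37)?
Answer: 2*(-1216814*√113 + 4878431*I)/(√113 - 4*I) ≈ -2.4343e+6 + 1841.7*I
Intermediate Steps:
j(L) = 4 + √(-150 + L) (j(L) = 4 + √(L - 150) = 4 + √(-150 + L))
u(l) = 1/l
28298/u(-86) - 22350/j(37) = 28298/(1/(-86)) - 22350/(4 + √(-150 + 37)) = 28298/(-1/86) - 22350/(4 + √(-113)) = 28298*(-86) - 22350/(4 + I*√113) = -2433628 - 22350/(4 + I*√113)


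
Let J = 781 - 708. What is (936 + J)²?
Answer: 1018081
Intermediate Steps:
J = 73
(936 + J)² = (936 + 73)² = 1009² = 1018081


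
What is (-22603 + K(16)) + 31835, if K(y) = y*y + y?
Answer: 9504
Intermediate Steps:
K(y) = y + y² (K(y) = y² + y = y + y²)
(-22603 + K(16)) + 31835 = (-22603 + 16*(1 + 16)) + 31835 = (-22603 + 16*17) + 31835 = (-22603 + 272) + 31835 = -22331 + 31835 = 9504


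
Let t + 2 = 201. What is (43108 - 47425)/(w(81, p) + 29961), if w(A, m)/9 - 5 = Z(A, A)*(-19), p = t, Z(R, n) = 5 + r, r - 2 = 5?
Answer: -1439/9318 ≈ -0.15443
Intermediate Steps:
r = 7 (r = 2 + 5 = 7)
t = 199 (t = -2 + 201 = 199)
Z(R, n) = 12 (Z(R, n) = 5 + 7 = 12)
p = 199
w(A, m) = -2007 (w(A, m) = 45 + 9*(12*(-19)) = 45 + 9*(-228) = 45 - 2052 = -2007)
(43108 - 47425)/(w(81, p) + 29961) = (43108 - 47425)/(-2007 + 29961) = -4317/27954 = -4317*1/27954 = -1439/9318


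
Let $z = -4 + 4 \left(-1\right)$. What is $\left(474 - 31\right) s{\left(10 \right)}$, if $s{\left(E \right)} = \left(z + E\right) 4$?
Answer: $3544$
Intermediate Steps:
$z = -8$ ($z = -4 - 4 = -8$)
$s{\left(E \right)} = -32 + 4 E$ ($s{\left(E \right)} = \left(-8 + E\right) 4 = -32 + 4 E$)
$\left(474 - 31\right) s{\left(10 \right)} = \left(474 - 31\right) \left(-32 + 4 \cdot 10\right) = 443 \left(-32 + 40\right) = 443 \cdot 8 = 3544$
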